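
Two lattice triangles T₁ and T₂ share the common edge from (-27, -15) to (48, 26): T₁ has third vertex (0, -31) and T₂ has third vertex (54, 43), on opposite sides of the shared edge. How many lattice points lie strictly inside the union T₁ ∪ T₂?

1666

The union is the simple quadrilateral with vertices (-27, -15), (0, -31), (48, 26), (54, 43) in order.
By the shoelace formula, twice the signed area is |((-27)·(-31) − 0·(-15)) + (0·26 − 48·(-31)) + (48·43 − 54·26) + (54·(-15) − (-27)·43)| = 3336, so the area is 1668.
The number of boundary lattice points is Σ gcd(|Δx|,|Δy|) = gcd(27,16) + gcd(48,57) + gcd(6,17) + gcd(81,58) = 1+3+1+1 = 6.
By Pick's theorem I = A − B/2 + 1 = 1668 − 6/2 + 1 = 1666.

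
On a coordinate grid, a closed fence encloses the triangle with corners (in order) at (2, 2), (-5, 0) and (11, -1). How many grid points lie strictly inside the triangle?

18

Using the shoelace formula, 2A = |[2·0 − (-5)·2] + [(-5)·(-1) − 11·0] + [11·2 − 2·(-1)]| = 39, so the area is 19.5.
Along each edge there are gcd(|Δx|,|Δy|)+1 lattice points, so counting each shared vertex once the boundary has gcd(7,2) + gcd(16,1) + gcd(9,3) = 1+1+3 = 5.
By Pick's theorem A = I + B/2 − 1, so I = 19.5 − 5/2 + 1 = 18.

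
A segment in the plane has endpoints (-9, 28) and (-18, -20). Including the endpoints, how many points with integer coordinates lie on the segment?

4

The number of lattice points on a segment between lattice points is gcd(|Δx|,|Δy|) + 1 = gcd(9,48) + 1 = 3 + 1 = 4.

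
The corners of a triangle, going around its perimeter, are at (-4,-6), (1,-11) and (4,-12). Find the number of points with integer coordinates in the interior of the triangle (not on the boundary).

2

The shoelace formula gives twice the area as |[(-4)·(-11) − 1·(-6)] + [1·(-12) − 4·(-11)] + [4·(-6) − (-4)·(-12)]| = 10, so the area is 5.
Along each edge there are gcd(|Δx|,|Δy|)+1 lattice points, so counting each shared vertex once the boundary has gcd(5,5) + gcd(3,1) + gcd(8,6) = 5+1+2 = 8.
Pick's theorem gives I = A − B/2 + 1 = 5 − 8/2 + 1 = 2.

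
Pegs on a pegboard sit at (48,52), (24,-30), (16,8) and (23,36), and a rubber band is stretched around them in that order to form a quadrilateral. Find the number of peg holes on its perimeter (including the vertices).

12

Summing gcd(|Δx|,|Δy|) over the edges gives the boundary count: gcd(24,82) + gcd(8,38) + gcd(7,28) + gcd(25,16) = 2+2+7+1 = 12.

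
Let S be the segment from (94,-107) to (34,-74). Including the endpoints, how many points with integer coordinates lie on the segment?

The number of lattice points on a segment between lattice points is gcd(|Δx|,|Δy|) + 1 = gcd(60,33) + 1 = 3 + 1 = 4.

4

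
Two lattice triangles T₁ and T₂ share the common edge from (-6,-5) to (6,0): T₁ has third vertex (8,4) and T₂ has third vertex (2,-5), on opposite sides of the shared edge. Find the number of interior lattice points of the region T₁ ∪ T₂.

34

The union is the simple quadrilateral with vertices (-6,-5), (8,4), (6,0), (2,-5) in order.
By the shoelace formula, twice the signed area is |((-6)·4 − 8·(-5)) + (8·0 − 6·4) + (6·(-5) − 2·0) + (2·(-5) − (-6)·(-5))| = 78, so the area is 39.
Along each edge there are gcd(|Δx|,|Δy|)+1 lattice points, so counting each shared vertex once the boundary has gcd(14,9) + gcd(2,4) + gcd(4,5) + gcd(8,0) = 1+2+1+8 = 12.
By Pick's theorem I = A − B/2 + 1 = 39 − 12/2 + 1 = 34.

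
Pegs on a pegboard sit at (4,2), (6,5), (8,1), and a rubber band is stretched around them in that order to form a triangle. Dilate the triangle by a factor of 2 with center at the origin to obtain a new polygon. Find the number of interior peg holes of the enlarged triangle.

Using the shoelace formula, 2A = |(4·5 − 6·2) + (6·1 − 8·5) + (8·2 − 4·1)| = 14, so the area is 7.
The number of boundary lattice points is Σ gcd(|Δx|,|Δy|) = gcd(2,3) + gcd(2,4) + gcd(4,1) = 1+2+1 = 4.
Scaling by 2 multiplies the area by 2² = 4 (so the new area is 28) and multiplies the boundary lattice-point count by 2, giving 8.
By Pick's theorem, the interior count of the dilated polygon is 28 − 8/2 + 1 = 25.

25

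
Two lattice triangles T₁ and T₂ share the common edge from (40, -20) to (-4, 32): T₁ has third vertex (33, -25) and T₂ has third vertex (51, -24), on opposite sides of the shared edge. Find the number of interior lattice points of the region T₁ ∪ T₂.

The union is the simple quadrilateral with vertices (40, -20), (33, -25), (-4, 32), (51, -24) in order.
Using the shoelace formula, 2A = |(40·(-25) − 33·(-20)) + (33·32 − (-4)·(-25)) + ((-4)·(-24) − 51·32) + (51·(-20) − 40·(-24))| = 980, so the area is 490.
The number of boundary lattice points is Σ gcd(|Δx|,|Δy|) = gcd(7,5) + gcd(37,57) + gcd(55,56) + gcd(11,4) = 1+1+1+1 = 4.
By Pick's theorem I = A − B/2 + 1 = 490 − 4/2 + 1 = 489.

489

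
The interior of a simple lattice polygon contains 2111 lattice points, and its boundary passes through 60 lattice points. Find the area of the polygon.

By Pick's theorem, A = I + B/2 − 1 = 2111 + 60/2 − 1 = 2140.

2140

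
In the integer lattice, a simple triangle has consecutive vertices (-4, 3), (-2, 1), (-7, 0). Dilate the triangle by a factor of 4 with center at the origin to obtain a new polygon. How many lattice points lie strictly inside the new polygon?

85

Using the shoelace formula, 2A = |((-4)·1 − (-2)·3) + ((-2)·0 − (-7)·1) + ((-7)·3 − (-4)·0)| = 12, so the area is 6.
Summing gcd(|Δx|,|Δy|) over the edges gives the boundary count: gcd(2,2) + gcd(5,1) + gcd(3,3) = 2+1+3 = 6.
Scaling by 4 multiplies the area by 4² = 16 (so the new area is 96) and multiplies the boundary lattice-point count by 4, giving 24.
By Pick's theorem, the interior count of the dilated polygon is 96 − 24/2 + 1 = 85.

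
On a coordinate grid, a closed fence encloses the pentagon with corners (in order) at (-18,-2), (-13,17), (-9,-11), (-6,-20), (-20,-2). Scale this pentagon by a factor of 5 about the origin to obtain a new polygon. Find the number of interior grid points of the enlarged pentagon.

The shoelace formula gives twice the area as |[(-18)·17 − (-13)·(-2)] + [(-13)·(-11) − (-9)·17] + [(-9)·(-20) − (-6)·(-11)] + [(-6)·(-2) − (-20)·(-20)] + [(-20)·(-2) − (-18)·(-2)]| = 306, so the area is 153.
Summing gcd(|Δx|,|Δy|) over the edges gives the boundary count: gcd(5,19) + gcd(4,28) + gcd(3,9) + gcd(14,18) + gcd(2,0) = 1+4+3+2+2 = 12.
Scaling by 5 multiplies the area by 5² = 25 (so the new area is 3825) and multiplies the boundary lattice-point count by 5, giving 60.
By Pick's theorem, the interior count of the dilated polygon is 3825 − 60/2 + 1 = 3796.

3796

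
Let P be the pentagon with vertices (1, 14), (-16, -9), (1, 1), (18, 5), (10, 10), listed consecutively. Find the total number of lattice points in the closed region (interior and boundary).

231

By the shoelace formula, twice the signed area is |(1·(-9) − (-16)·14) + ((-16)·1 − 1·(-9)) + (1·5 − 18·1) + (18·10 − 10·5) + (10·14 − 1·10)| = 455, so the area is 455/2.
The number of boundary lattice points is Σ gcd(|Δx|,|Δy|) = gcd(17,23) + gcd(17,10) + gcd(17,4) + gcd(8,5) + gcd(9,4) = 1+1+1+1+1 = 5.
Pick's theorem gives I = A − B/2 + 1 = 455/2 − 5/2 + 1 = 226, so the closed region contains I + B = 226 + 5 = 231 lattice points.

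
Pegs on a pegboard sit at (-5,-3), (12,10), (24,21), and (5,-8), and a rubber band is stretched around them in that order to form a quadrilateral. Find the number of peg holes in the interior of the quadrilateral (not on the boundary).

Using the shoelace formula, 2A = |[(-5)·10 − 12·(-3)] + [12·21 − 24·10] + [24·(-8) − 5·21] + [5·(-3) − (-5)·(-8)]| = 354, so the area is 177.
The number of boundary lattice points is Σ gcd(|Δx|,|Δy|) = gcd(17,13) + gcd(12,11) + gcd(19,29) + gcd(10,5) = 1+1+1+5 = 8.
Pick's theorem gives I = A − B/2 + 1 = 177 − 8/2 + 1 = 174.

174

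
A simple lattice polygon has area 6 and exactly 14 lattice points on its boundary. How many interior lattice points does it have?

0

Pick's theorem A = I + B/2 − 1 rearranges to I = A − B/2 + 1 = 6 − 14/2 + 1 = 0.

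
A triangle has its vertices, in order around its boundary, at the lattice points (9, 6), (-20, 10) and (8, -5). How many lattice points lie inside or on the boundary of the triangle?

By the shoelace formula, twice the signed area is |[9·10 − (-20)·6] + [(-20)·(-5) − 8·10] + [8·6 − 9·(-5)]| = 323, so the area is 323/2.
The number of boundary lattice points is Σ gcd(|Δx|,|Δy|) = gcd(29,4) + gcd(28,15) + gcd(1,11) = 1+1+1 = 3.
Pick's theorem gives I = A − B/2 + 1 = 323/2 − 3/2 + 1 = 161, so the closed region contains I + B = 161 + 3 = 164 lattice points.

164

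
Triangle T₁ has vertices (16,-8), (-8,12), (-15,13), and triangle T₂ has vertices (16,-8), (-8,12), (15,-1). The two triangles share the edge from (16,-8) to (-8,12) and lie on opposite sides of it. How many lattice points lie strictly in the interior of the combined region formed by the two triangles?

131

The union is the simple quadrilateral with vertices (16,-8), (-15,13), (-8,12), (15,-1) in order.
By the shoelace formula, twice the signed area is |(16·13 − (-15)·(-8)) + ((-15)·12 − (-8)·13) + ((-8)·(-1) − 15·12) + (15·(-8) − 16·(-1))| = 264, so the area is 132.
The number of boundary lattice points is Σ gcd(|Δx|,|Δy|) = gcd(31,21) + gcd(7,1) + gcd(23,13) + gcd(1,7) = 1+1+1+1 = 4.
By Pick's theorem I = A − B/2 + 1 = 132 − 4/2 + 1 = 131.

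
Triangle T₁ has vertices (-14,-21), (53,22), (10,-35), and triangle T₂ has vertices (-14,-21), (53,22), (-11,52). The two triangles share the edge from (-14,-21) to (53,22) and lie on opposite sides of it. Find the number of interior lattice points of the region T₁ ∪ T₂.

The union is the simple quadrilateral with vertices (-14,-21), (10,-35), (53,22), (-11,52) in order.
By the shoelace formula, twice the signed area is |[(-14)·(-35) − 10·(-21)] + [10·22 − 53·(-35)] + [53·52 − (-11)·22] + [(-11)·(-21) − (-14)·52]| = 6732, so the area is 3366.
Summing gcd(|Δx|,|Δy|) over the edges gives the boundary count: gcd(24,14) + gcd(43,57) + gcd(64,30) + gcd(3,73) = 2+1+2+1 = 6.
By Pick's theorem I = A − B/2 + 1 = 3366 − 6/2 + 1 = 3364.

3364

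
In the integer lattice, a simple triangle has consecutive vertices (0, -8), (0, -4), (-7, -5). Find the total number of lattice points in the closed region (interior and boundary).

18

By the shoelace formula, twice the signed area is |[0·(-4) − 0·(-8)] + [0·(-5) − (-7)·(-4)] + [(-7)·(-8) − 0·(-5)]| = 28, so the area is 14.
Along each edge there are gcd(|Δx|,|Δy|)+1 lattice points, so counting each shared vertex once the boundary has gcd(0,4) + gcd(7,1) + gcd(7,3) = 4+1+1 = 6.
Pick's theorem gives I = A − B/2 + 1 = 14 − 6/2 + 1 = 12, so the closed region contains I + B = 12 + 6 = 18 lattice points.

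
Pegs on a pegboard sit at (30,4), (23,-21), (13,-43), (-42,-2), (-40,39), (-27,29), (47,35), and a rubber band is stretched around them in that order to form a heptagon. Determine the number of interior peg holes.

4129

By the shoelace formula, twice the signed area is |(30·(-21) − 23·4) + (23·(-43) − 13·(-21)) + (13·(-2) − (-42)·(-43)) + ((-42)·39 − (-40)·(-2)) + ((-40)·29 − (-27)·39) + ((-27)·35 − 47·29) + (47·4 − 30·35)| = 8265, so the area is 8265/2.
The number of boundary lattice points is Σ gcd(|Δx|,|Δy|) = gcd(7,25) + gcd(10,22) + gcd(55,41) + gcd(2,41) + gcd(13,10) + gcd(74,6) + gcd(17,31) = 1+2+1+1+1+2+1 = 9.
Pick's theorem gives I = A − B/2 + 1 = 8265/2 − 9/2 + 1 = 4129.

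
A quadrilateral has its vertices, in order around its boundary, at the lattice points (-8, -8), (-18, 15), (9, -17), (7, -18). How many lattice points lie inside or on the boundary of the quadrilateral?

173

The shoelace formula gives twice the area as |[(-8)·15 − (-18)·(-8)] + [(-18)·(-17) − 9·15] + [9·(-18) − 7·(-17)] + [7·(-8) − (-8)·(-18)]| = 336, so the area is 168.
The number of boundary lattice points is Σ gcd(|Δx|,|Δy|) = gcd(10,23) + gcd(27,32) + gcd(2,1) + gcd(15,10) = 1+1+1+5 = 8.
Pick's theorem gives I = A − B/2 + 1 = 168 − 8/2 + 1 = 165, so the closed region contains I + B = 165 + 8 = 173 lattice points.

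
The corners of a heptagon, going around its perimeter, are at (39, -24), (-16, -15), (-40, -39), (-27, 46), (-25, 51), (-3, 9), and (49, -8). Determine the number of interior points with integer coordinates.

2694

The shoelace formula gives twice the area as |(39·(-15) − (-16)·(-24)) + ((-16)·(-39) − (-40)·(-15)) + ((-40)·46 − (-27)·(-39)) + ((-27)·51 − (-25)·46) + ((-25)·9 − (-3)·51) + ((-3)·(-8) − 49·9) + (49·(-24) − 39·(-8))| = 5418, so the area is 2709.
The number of boundary lattice points is Σ gcd(|Δx|,|Δy|) = gcd(55,9) + gcd(24,24) + gcd(13,85) + gcd(2,5) + gcd(22,42) + gcd(52,17) + gcd(10,16) = 1+24+1+1+2+1+2 = 32.
By Pick's theorem A = I + B/2 − 1, so I = 2709 − 32/2 + 1 = 2694.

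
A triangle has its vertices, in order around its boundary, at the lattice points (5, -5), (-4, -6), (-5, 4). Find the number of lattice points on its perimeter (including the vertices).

Along each edge there are gcd(|Δx|,|Δy|)+1 lattice points, so counting each shared vertex once the boundary has gcd(9,1) + gcd(1,10) + gcd(10,9) = 1+1+1 = 3.

3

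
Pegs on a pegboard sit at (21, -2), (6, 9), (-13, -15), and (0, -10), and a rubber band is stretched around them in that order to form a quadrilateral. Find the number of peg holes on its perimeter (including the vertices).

Along each edge there are gcd(|Δx|,|Δy|)+1 lattice points, so counting each shared vertex once the boundary has gcd(15,11) + gcd(19,24) + gcd(13,5) + gcd(21,8) = 1+1+1+1 = 4.

4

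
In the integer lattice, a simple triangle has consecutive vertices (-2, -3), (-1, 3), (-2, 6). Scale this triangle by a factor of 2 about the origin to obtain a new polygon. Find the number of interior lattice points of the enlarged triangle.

Using the shoelace formula, 2A = |[(-2)·3 − (-1)·(-3)] + [(-1)·6 − (-2)·3] + [(-2)·(-3) − (-2)·6]| = 9, so the area is 9/2.
Along each edge there are gcd(|Δx|,|Δy|)+1 lattice points, so counting each shared vertex once the boundary has gcd(1,6) + gcd(1,3) + gcd(0,9) = 1+1+9 = 11.
Scaling by 2 multiplies the area by 2² = 4 (so the new area is 18) and multiplies the boundary lattice-point count by 2, giving 22.
By Pick's theorem, the interior count of the dilated polygon is 18 − 22/2 + 1 = 8.

8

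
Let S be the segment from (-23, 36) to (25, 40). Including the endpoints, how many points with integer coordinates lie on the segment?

5

The number of lattice points on a segment between lattice points is gcd(|Δx|,|Δy|) + 1 = gcd(48,4) + 1 = 4 + 1 = 5.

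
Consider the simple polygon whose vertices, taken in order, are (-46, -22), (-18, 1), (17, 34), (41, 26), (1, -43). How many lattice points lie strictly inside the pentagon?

2901

The shoelace formula gives twice the area as |[(-46)·1 − (-18)·(-22)] + [(-18)·34 − 17·1] + [17·26 − 41·34] + [41·(-43) − 1·26] + [1·(-22) − (-46)·(-43)]| = 5812, so the area is 2906.
The number of boundary lattice points is Σ gcd(|Δx|,|Δy|) = gcd(28,23) + gcd(35,33) + gcd(24,8) + gcd(40,69) + gcd(47,21) = 1+1+8+1+1 = 12.
By Pick's theorem A = I + B/2 − 1, so I = 2906 − 12/2 + 1 = 2901.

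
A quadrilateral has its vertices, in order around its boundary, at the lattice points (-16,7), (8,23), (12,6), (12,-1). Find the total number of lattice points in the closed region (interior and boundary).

The shoelace formula gives twice the area as |[(-16)·23 − 8·7] + [8·6 − 12·23] + [12·(-1) − 12·6] + [12·7 − (-16)·(-1)]| = 668, so the area is 334.
The number of boundary lattice points is Σ gcd(|Δx|,|Δy|) = gcd(24,16) + gcd(4,17) + gcd(0,7) + gcd(28,8) = 8+1+7+4 = 20.
Pick's theorem gives I = A − B/2 + 1 = 334 − 20/2 + 1 = 325, so the closed region contains I + B = 325 + 20 = 345 lattice points.

345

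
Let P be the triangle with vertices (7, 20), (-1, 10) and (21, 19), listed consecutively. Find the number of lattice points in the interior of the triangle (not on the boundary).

73

By the shoelace formula, twice the signed area is |[7·10 − (-1)·20] + [(-1)·19 − 21·10] + [21·20 − 7·19]| = 148, so the area is 74.
The number of boundary lattice points is Σ gcd(|Δx|,|Δy|) = gcd(8,10) + gcd(22,9) + gcd(14,1) = 2+1+1 = 4.
By Pick's theorem A = I + B/2 − 1, so I = 74 − 4/2 + 1 = 73.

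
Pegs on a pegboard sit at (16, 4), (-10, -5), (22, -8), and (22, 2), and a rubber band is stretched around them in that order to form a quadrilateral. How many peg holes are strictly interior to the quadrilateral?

207

Using the shoelace formula, 2A = |[16·(-5) − (-10)·4] + [(-10)·(-8) − 22·(-5)] + [22·2 − 22·(-8)] + [22·4 − 16·2]| = 426, so the area is 213.
The number of boundary lattice points is Σ gcd(|Δx|,|Δy|) = gcd(26,9) + gcd(32,3) + gcd(0,10) + gcd(6,2) = 1+1+10+2 = 14.
Pick's theorem gives I = A − B/2 + 1 = 213 − 14/2 + 1 = 207.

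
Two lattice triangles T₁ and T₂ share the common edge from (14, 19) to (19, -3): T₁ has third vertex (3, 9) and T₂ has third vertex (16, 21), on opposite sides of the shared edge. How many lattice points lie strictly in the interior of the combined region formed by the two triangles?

The union is the simple quadrilateral with vertices (14, 19), (3, 9), (19, -3), (16, 21) in order.
The shoelace formula gives twice the area as |[14·9 − 3·19] + [3·(-3) − 19·9] + [19·21 − 16·(-3)] + [16·19 − 14·21]| = 346, so the area is 173.
Along each edge there are gcd(|Δx|,|Δy|)+1 lattice points, so counting each shared vertex once the boundary has gcd(11,10) + gcd(16,12) + gcd(3,24) + gcd(2,2) = 1+4+3+2 = 10.
By Pick's theorem I = A − B/2 + 1 = 173 − 10/2 + 1 = 169.

169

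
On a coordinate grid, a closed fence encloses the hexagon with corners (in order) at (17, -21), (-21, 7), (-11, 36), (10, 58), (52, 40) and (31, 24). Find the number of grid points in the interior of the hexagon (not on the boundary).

Using the shoelace formula, 2A = |(17·7 − (-21)·(-21)) + ((-21)·36 − (-11)·7) + ((-11)·58 − 10·36) + (10·40 − 52·58) + (52·24 − 31·40) + (31·(-21) − 17·24)| = 5666, so the area is 2833.
Along each edge there are gcd(|Δx|,|Δy|)+1 lattice points, so counting each shared vertex once the boundary has gcd(38,28) + gcd(10,29) + gcd(21,22) + gcd(42,18) + gcd(21,16) + gcd(14,45) = 2+1+1+6+1+1 = 12.
Pick's theorem gives I = A − B/2 + 1 = 2833 − 12/2 + 1 = 2828.

2828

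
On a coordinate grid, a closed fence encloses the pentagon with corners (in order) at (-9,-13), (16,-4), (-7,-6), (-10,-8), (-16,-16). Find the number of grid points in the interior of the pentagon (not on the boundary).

104

Using the shoelace formula, 2A = |((-9)·(-4) − 16·(-13)) + (16·(-6) − (-7)·(-4)) + ((-7)·(-8) − (-10)·(-6)) + ((-10)·(-16) − (-16)·(-8)) + ((-16)·(-13) − (-9)·(-16))| = 212, so the area is 106.
The number of boundary lattice points is Σ gcd(|Δx|,|Δy|) = gcd(25,9) + gcd(23,2) + gcd(3,2) + gcd(6,8) + gcd(7,3) = 1+1+1+2+1 = 6.
By Pick's theorem A = I + B/2 − 1, so I = 106 − 6/2 + 1 = 104.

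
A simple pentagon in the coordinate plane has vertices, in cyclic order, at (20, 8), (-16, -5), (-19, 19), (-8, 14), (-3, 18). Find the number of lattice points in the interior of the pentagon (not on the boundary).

483

By the shoelace formula, twice the signed area is |[20·(-5) − (-16)·8] + [(-16)·19 − (-19)·(-5)] + [(-19)·14 − (-8)·19] + [(-8)·18 − (-3)·14] + [(-3)·8 − 20·18]| = 971, so the area is 485.5.
Summing gcd(|Δx|,|Δy|) over the edges gives the boundary count: gcd(36,13) + gcd(3,24) + gcd(11,5) + gcd(5,4) + gcd(23,10) = 1+3+1+1+1 = 7.
Pick's theorem gives I = A − B/2 + 1 = 485.5 − 7/2 + 1 = 483.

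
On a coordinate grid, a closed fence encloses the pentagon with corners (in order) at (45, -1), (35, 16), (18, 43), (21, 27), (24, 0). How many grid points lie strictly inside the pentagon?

By the shoelace formula, twice the signed area is |[45·16 − 35·(-1)] + [35·43 − 18·16] + [18·27 − 21·43] + [21·0 − 24·27] + [24·(-1) − 45·0]| = 883, so the area is 441.5.
Summing gcd(|Δx|,|Δy|) over the edges gives the boundary count: gcd(10,17) + gcd(17,27) + gcd(3,16) + gcd(3,27) + gcd(21,1) = 1+1+1+3+1 = 7.
By Pick's theorem A = I + B/2 − 1, so I = 441.5 − 7/2 + 1 = 439.

439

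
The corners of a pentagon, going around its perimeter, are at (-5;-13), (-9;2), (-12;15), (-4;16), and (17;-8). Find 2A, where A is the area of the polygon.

The shoelace formula gives twice the area as |((-5)·2 − (-9)·(-13)) + ((-9)·15 − (-12)·2) + ((-12)·16 − (-4)·15) + ((-4)·(-8) − 17·16) + (17·(-13) − (-5)·(-8))| = 871, so the area is 871/2.

871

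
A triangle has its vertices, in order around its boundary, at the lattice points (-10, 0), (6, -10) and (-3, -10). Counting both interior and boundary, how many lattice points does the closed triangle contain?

52

Using the shoelace formula, 2A = |((-10)·(-10) − 6·0) + (6·(-10) − (-3)·(-10)) + ((-3)·0 − (-10)·(-10))| = 90, so the area is 45.
Along each edge there are gcd(|Δx|,|Δy|)+1 lattice points, so counting each shared vertex once the boundary has gcd(16,10) + gcd(9,0) + gcd(7,10) = 2+9+1 = 12.
Pick's theorem gives I = A − B/2 + 1 = 45 − 12/2 + 1 = 40, so the closed region contains I + B = 40 + 12 = 52 lattice points.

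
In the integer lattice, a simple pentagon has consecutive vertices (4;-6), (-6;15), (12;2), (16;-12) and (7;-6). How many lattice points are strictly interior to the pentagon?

By the shoelace formula, twice the signed area is |[4·15 − (-6)·(-6)] + [(-6)·2 − 12·15] + [12·(-12) − 16·2] + [16·(-6) − 7·(-12)] + [7·(-6) − 4·(-6)]| = 374, so the area is 187.
Along each edge there are gcd(|Δx|,|Δy|)+1 lattice points, so counting each shared vertex once the boundary has gcd(10,21) + gcd(18,13) + gcd(4,14) + gcd(9,6) + gcd(3,0) = 1+1+2+3+3 = 10.
Pick's theorem gives I = A − B/2 + 1 = 187 − 10/2 + 1 = 183.

183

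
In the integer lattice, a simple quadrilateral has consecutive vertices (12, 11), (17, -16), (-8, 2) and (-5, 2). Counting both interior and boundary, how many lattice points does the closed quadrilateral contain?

283

Using the shoelace formula, 2A = |(12·(-16) − 17·11) + (17·2 − (-8)·(-16)) + ((-8)·2 − (-5)·2) + ((-5)·11 − 12·2)| = 558, so the area is 279.
The number of boundary lattice points is Σ gcd(|Δx|,|Δy|) = gcd(5,27) + gcd(25,18) + gcd(3,0) + gcd(17,9) = 1+1+3+1 = 6.
Pick's theorem gives I = A − B/2 + 1 = 279 − 6/2 + 1 = 277, so the closed region contains I + B = 277 + 6 = 283 lattice points.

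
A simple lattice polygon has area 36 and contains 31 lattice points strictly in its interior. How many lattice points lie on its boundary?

12

Pick's theorem gives A = I + B/2 − 1, so B = 2(A − I + 1) = 2(36 − 31 + 1) = 12.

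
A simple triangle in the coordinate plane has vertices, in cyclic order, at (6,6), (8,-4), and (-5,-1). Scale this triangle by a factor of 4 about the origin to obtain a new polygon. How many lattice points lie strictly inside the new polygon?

985

By the shoelace formula, twice the signed area is |[6·(-4) − 8·6] + [8·(-1) − (-5)·(-4)] + [(-5)·6 − 6·(-1)]| = 124, so the area is 62.
Summing gcd(|Δx|,|Δy|) over the edges gives the boundary count: gcd(2,10) + gcd(13,3) + gcd(11,7) = 2+1+1 = 4.
Scaling by 4 multiplies the area by 4² = 16 (so the new area is 992) and multiplies the boundary lattice-point count by 4, giving 16.
By Pick's theorem, the interior count of the dilated polygon is 992 − 16/2 + 1 = 985.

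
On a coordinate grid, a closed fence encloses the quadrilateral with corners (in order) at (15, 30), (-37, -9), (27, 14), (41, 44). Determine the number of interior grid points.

The shoelace formula gives twice the area as |(15·(-9) − (-37)·30) + ((-37)·14 − 27·(-9)) + (27·44 − 41·14) + (41·30 − 15·44)| = 1884, so the area is 942.
Summing gcd(|Δx|,|Δy|) over the edges gives the boundary count: gcd(52,39) + gcd(64,23) + gcd(14,30) + gcd(26,14) = 13+1+2+2 = 18.
By Pick's theorem A = I + B/2 − 1, so I = 942 − 18/2 + 1 = 934.

934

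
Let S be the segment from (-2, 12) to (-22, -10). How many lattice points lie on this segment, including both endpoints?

The number of lattice points on a segment between lattice points is gcd(|Δx|,|Δy|) + 1 = gcd(20,22) + 1 = 2 + 1 = 3.

3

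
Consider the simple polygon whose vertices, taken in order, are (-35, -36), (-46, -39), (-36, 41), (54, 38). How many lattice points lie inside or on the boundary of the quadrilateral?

Using the shoelace formula, 2A = |[(-35)·(-39) − (-46)·(-36)] + [(-46)·41 − (-36)·(-39)] + [(-36)·38 − 54·41] + [54·(-36) − (-35)·38]| = 7777, so the area is 7777/2.
The number of boundary lattice points is Σ gcd(|Δx|,|Δy|) = gcd(11,3) + gcd(10,80) + gcd(90,3) + gcd(89,74) = 1+10+3+1 = 15.
Pick's theorem gives I = A − B/2 + 1 = 7777/2 − 15/2 + 1 = 3882, so the closed region contains I + B = 3882 + 15 = 3897 lattice points.

3897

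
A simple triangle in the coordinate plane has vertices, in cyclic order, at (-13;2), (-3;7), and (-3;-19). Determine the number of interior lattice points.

115

The shoelace formula gives twice the area as |[(-13)·7 − (-3)·2] + [(-3)·(-19) − (-3)·7] + [(-3)·2 − (-13)·(-19)]| = 260, so the area is 130.
Summing gcd(|Δx|,|Δy|) over the edges gives the boundary count: gcd(10,5) + gcd(0,26) + gcd(10,21) = 5+26+1 = 32.
Pick's theorem gives I = A − B/2 + 1 = 130 − 32/2 + 1 = 115.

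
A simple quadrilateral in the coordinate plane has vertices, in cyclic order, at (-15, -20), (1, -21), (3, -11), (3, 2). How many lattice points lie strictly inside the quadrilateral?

By the shoelace formula, twice the signed area is |((-15)·(-21) − 1·(-20)) + (1·(-11) − 3·(-21)) + (3·2 − 3·(-11)) + (3·(-20) − (-15)·2)| = 396, so the area is 198.
Along each edge there are gcd(|Δx|,|Δy|)+1 lattice points, so counting each shared vertex once the boundary has gcd(16,1) + gcd(2,10) + gcd(0,13) + gcd(18,22) = 1+2+13+2 = 18.
By Pick's theorem A = I + B/2 − 1, so I = 198 − 18/2 + 1 = 190.

190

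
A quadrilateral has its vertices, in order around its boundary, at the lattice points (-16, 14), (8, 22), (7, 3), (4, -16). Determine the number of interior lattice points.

The shoelace formula gives twice the area as |[(-16)·22 − 8·14] + [8·3 − 7·22] + [7·(-16) − 4·3] + [4·14 − (-16)·(-16)]| = 918, so the area is 459.
Along each edge there are gcd(|Δx|,|Δy|)+1 lattice points, so counting each shared vertex once the boundary has gcd(24,8) + gcd(1,19) + gcd(3,19) + gcd(20,30) = 8+1+1+10 = 20.
Pick's theorem gives I = A − B/2 + 1 = 459 − 20/2 + 1 = 450.

450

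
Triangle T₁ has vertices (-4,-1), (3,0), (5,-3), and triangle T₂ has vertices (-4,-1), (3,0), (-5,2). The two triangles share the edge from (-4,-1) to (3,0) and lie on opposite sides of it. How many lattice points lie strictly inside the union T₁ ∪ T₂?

The union is the simple quadrilateral with vertices (-4,-1), (5,-3), (3,0), (-5,2) in order.
The shoelace formula gives twice the area as |[(-4)·(-3) − 5·(-1)] + [5·0 − 3·(-3)] + [3·2 − (-5)·0] + [(-5)·(-1) − (-4)·2]| = 45, so the area is 45/2.
The number of boundary lattice points is Σ gcd(|Δx|,|Δy|) = gcd(9,2) + gcd(2,3) + gcd(8,2) + gcd(1,3) = 1+1+2+1 = 5.
By Pick's theorem I = A − B/2 + 1 = 45/2 − 5/2 + 1 = 21.

21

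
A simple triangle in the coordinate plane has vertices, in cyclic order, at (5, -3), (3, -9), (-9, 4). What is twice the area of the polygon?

By the shoelace formula, twice the signed area is |(5·(-9) − 3·(-3)) + (3·4 − (-9)·(-9)) + ((-9)·(-3) − 5·4)| = 98, so the area is 49.

98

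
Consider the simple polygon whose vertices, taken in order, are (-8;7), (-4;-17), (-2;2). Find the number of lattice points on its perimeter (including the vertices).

The number of boundary lattice points is Σ gcd(|Δx|,|Δy|) = gcd(4,24) + gcd(2,19) + gcd(6,5) = 4+1+1 = 6.

6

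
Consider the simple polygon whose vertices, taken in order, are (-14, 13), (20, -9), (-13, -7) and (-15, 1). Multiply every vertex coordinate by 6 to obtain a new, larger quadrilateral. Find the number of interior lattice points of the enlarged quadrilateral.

12403

The shoelace formula gives twice the area as |[(-14)·(-9) − 20·13] + [20·(-7) − (-13)·(-9)] + [(-13)·1 − (-15)·(-7)] + [(-15)·13 − (-14)·1]| = 690, so the area is 345.
Along each edge there are gcd(|Δx|,|Δy|)+1 lattice points, so counting each shared vertex once the boundary has gcd(34,22) + gcd(33,2) + gcd(2,8) + gcd(1,12) = 2+1+2+1 = 6.
Scaling by 6 multiplies the area by 6² = 36 (so the new area is 12420) and multiplies the boundary lattice-point count by 6, giving 36.
By Pick's theorem, the interior count of the dilated polygon is 12420 − 36/2 + 1 = 12403.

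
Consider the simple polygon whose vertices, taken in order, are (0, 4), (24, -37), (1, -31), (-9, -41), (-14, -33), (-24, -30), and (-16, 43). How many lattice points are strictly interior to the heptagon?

By the shoelace formula, twice the signed area is |(0·(-37) − 24·4) + (24·(-31) − 1·(-37)) + (1·(-41) − (-9)·(-31)) + ((-9)·(-33) − (-14)·(-41)) + ((-14)·(-30) − (-24)·(-33)) + ((-24)·43 − (-16)·(-30)) + ((-16)·4 − 0·43)| = 3348, so the area is 1674.
The number of boundary lattice points is Σ gcd(|Δx|,|Δy|) = gcd(24,41) + gcd(23,6) + gcd(10,10) + gcd(5,8) + gcd(10,3) + gcd(8,73) + gcd(16,39) = 1+1+10+1+1+1+1 = 16.
Pick's theorem gives I = A − B/2 + 1 = 1674 − 16/2 + 1 = 1667.

1667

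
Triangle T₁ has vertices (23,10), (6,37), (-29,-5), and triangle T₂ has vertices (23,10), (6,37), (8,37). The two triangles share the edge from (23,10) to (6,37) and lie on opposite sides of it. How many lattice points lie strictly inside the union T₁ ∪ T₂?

The union is the simple quadrilateral with vertices (23,10), (-29,-5), (6,37), (8,37) in order.
The shoelace formula gives twice the area as |(23·(-5) − (-29)·10) + ((-29)·37 − 6·(-5)) + (6·37 − 8·37) + (8·10 − 23·37)| = 1713, so the area is 856.5.
The number of boundary lattice points is Σ gcd(|Δx|,|Δy|) = gcd(52,15) + gcd(35,42) + gcd(2,0) + gcd(15,27) = 1+7+2+3 = 13.
By Pick's theorem I = A − B/2 + 1 = 856.5 − 13/2 + 1 = 851.

851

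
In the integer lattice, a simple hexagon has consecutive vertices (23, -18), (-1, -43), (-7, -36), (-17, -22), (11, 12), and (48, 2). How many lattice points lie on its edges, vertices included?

12

Summing gcd(|Δx|,|Δy|) over the edges gives the boundary count: gcd(24,25) + gcd(6,7) + gcd(10,14) + gcd(28,34) + gcd(37,10) + gcd(25,20) = 1+1+2+2+1+5 = 12.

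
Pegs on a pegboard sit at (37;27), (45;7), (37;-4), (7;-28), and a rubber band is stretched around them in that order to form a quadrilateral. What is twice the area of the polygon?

The shoelace formula gives twice the area as |[37·7 − 45·27] + [45·(-4) − 37·7] + [37·(-28) − 7·(-4)] + [7·27 − 37·(-28)]| = 1178, so the area is 589.

1178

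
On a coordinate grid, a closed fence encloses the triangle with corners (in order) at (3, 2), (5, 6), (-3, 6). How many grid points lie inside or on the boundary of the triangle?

23

The shoelace formula gives twice the area as |[3·6 − 5·2] + [5·6 − (-3)·6] + [(-3)·2 − 3·6]| = 32, so the area is 16.
The number of boundary lattice points is Σ gcd(|Δx|,|Δy|) = gcd(2,4) + gcd(8,0) + gcd(6,4) = 2+8+2 = 12.
Pick's theorem gives I = A − B/2 + 1 = 16 − 12/2 + 1 = 11, so the closed region contains I + B = 11 + 12 = 23 lattice points.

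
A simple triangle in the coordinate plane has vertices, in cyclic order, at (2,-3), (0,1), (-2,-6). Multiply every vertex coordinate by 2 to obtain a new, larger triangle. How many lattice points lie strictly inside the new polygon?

41

The shoelace formula gives twice the area as |[2·1 − 0·(-3)] + [0·(-6) − (-2)·1] + [(-2)·(-3) − 2·(-6)]| = 22, so the area is 11.
Summing gcd(|Δx|,|Δy|) over the edges gives the boundary count: gcd(2,4) + gcd(2,7) + gcd(4,3) = 2+1+1 = 4.
Scaling by 2 multiplies the area by 2² = 4 (so the new area is 44) and multiplies the boundary lattice-point count by 2, giving 8.
By Pick's theorem, the interior count of the dilated polygon is 44 − 8/2 + 1 = 41.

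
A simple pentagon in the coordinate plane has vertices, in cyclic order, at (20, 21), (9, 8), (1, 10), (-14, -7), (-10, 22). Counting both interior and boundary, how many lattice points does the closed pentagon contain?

The shoelace formula gives twice the area as |[20·8 − 9·21] + [9·10 − 1·8] + [1·(-7) − (-14)·10] + [(-14)·22 − (-10)·(-7)] + [(-10)·21 − 20·22]| = 842, so the area is 421.
The number of boundary lattice points is Σ gcd(|Δx|,|Δy|) = gcd(11,13) + gcd(8,2) + gcd(15,17) + gcd(4,29) + gcd(30,1) = 1+2+1+1+1 = 6.
Pick's theorem gives I = A − B/2 + 1 = 421 − 6/2 + 1 = 419, so the closed region contains I + B = 419 + 6 = 425 lattice points.

425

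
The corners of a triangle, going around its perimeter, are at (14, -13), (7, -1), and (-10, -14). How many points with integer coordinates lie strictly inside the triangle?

147

By the shoelace formula, twice the signed area is |[14·(-1) − 7·(-13)] + [7·(-14) − (-10)·(-1)] + [(-10)·(-13) − 14·(-14)]| = 295, so the area is 295/2.
Along each edge there are gcd(|Δx|,|Δy|)+1 lattice points, so counting each shared vertex once the boundary has gcd(7,12) + gcd(17,13) + gcd(24,1) = 1+1+1 = 3.
By Pick's theorem A = I + B/2 − 1, so I = 295/2 − 3/2 + 1 = 147.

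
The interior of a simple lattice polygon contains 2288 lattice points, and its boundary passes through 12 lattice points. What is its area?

Pick's theorem states A = I + B/2 − 1, so A = 2288 + 12/2 − 1 = 2293.

2293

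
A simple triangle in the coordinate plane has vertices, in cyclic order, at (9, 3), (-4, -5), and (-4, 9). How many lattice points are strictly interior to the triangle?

84

The shoelace formula gives twice the area as |[9·(-5) − (-4)·3] + [(-4)·9 − (-4)·(-5)] + [(-4)·3 − 9·9]| = 182, so the area is 91.
The number of boundary lattice points is Σ gcd(|Δx|,|Δy|) = gcd(13,8) + gcd(0,14) + gcd(13,6) = 1+14+1 = 16.
Pick's theorem gives I = A − B/2 + 1 = 91 − 16/2 + 1 = 84.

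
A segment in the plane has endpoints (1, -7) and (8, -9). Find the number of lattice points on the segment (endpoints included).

2

The number of lattice points on a segment between lattice points is gcd(|Δx|,|Δy|) + 1 = gcd(7,2) + 1 = 1 + 1 = 2.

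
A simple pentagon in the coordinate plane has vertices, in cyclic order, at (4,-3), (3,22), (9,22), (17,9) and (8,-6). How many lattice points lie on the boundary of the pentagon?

12

Along each edge there are gcd(|Δx|,|Δy|)+1 lattice points, so counting each shared vertex once the boundary has gcd(1,25) + gcd(6,0) + gcd(8,13) + gcd(9,15) + gcd(4,3) = 1+6+1+3+1 = 12.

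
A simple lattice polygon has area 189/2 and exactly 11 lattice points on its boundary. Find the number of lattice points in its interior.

Pick's theorem A = I + B/2 − 1 rearranges to I = A − B/2 + 1 = 189/2 − 11/2 + 1 = 90.

90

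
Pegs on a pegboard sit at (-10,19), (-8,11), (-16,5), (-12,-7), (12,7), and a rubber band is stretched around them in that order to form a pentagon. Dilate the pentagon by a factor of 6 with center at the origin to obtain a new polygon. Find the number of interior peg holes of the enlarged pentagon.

11629

The shoelace formula gives twice the area as |[(-10)·11 − (-8)·19] + [(-8)·5 − (-16)·11] + [(-16)·(-7) − (-12)·5] + [(-12)·7 − 12·(-7)] + [12·19 − (-10)·7]| = 648, so the area is 324.
Along each edge there are gcd(|Δx|,|Δy|)+1 lattice points, so counting each shared vertex once the boundary has gcd(2,8) + gcd(8,6) + gcd(4,12) + gcd(24,14) + gcd(22,12) = 2+2+4+2+2 = 12.
Scaling by 6 multiplies the area by 6² = 36 (so the new area is 11664) and multiplies the boundary lattice-point count by 6, giving 72.
By Pick's theorem, the interior count of the dilated polygon is 11664 − 72/2 + 1 = 11629.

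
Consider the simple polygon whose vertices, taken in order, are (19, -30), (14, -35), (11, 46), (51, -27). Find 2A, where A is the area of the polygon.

2876

Using the shoelace formula, 2A = |(19·(-35) − 14·(-30)) + (14·46 − 11·(-35)) + (11·(-27) − 51·46) + (51·(-30) − 19·(-27))| = 2876, so the area is 1438.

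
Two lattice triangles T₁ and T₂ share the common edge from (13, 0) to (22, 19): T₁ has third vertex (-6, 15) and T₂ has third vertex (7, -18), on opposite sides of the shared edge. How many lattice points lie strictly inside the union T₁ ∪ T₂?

The union is the simple quadrilateral with vertices (13, 0), (-6, 15), (22, 19), (7, -18) in order.
The shoelace formula gives twice the area as |[13·15 − (-6)·0] + [(-6)·19 − 22·15] + [22·(-18) − 7·19] + [7·0 − 13·(-18)]| = 544, so the area is 272.
Summing gcd(|Δx|,|Δy|) over the edges gives the boundary count: gcd(19,15) + gcd(28,4) + gcd(15,37) + gcd(6,18) = 1+4+1+6 = 12.
By Pick's theorem I = A − B/2 + 1 = 272 − 12/2 + 1 = 267.

267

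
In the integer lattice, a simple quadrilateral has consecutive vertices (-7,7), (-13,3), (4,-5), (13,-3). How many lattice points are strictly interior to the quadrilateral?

117

Using the shoelace formula, 2A = |((-7)·3 − (-13)·7) + ((-13)·(-5) − 4·3) + (4·(-3) − 13·(-5)) + (13·7 − (-7)·(-3))| = 246, so the area is 123.
The number of boundary lattice points is Σ gcd(|Δx|,|Δy|) = gcd(6,4) + gcd(17,8) + gcd(9,2) + gcd(20,10) = 2+1+1+10 = 14.
Pick's theorem gives I = A − B/2 + 1 = 123 − 14/2 + 1 = 117.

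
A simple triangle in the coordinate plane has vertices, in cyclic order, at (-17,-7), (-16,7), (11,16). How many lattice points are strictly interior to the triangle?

180

Using the shoelace formula, 2A = |[(-17)·7 − (-16)·(-7)] + [(-16)·16 − 11·7] + [11·(-7) − (-17)·16]| = 369, so the area is 369/2.
Along each edge there are gcd(|Δx|,|Δy|)+1 lattice points, so counting each shared vertex once the boundary has gcd(1,14) + gcd(27,9) + gcd(28,23) = 1+9+1 = 11.
By Pick's theorem A = I + B/2 − 1, so I = 369/2 − 11/2 + 1 = 180.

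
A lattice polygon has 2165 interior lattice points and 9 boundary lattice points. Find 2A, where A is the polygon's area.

4337

Pick's theorem states A = I + B/2 − 1, so A = 2165 + 9/2 − 1 = 4337/2.
Hence 2A = 4337.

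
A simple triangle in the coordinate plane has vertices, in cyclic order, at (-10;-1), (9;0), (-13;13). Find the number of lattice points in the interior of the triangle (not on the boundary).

By the shoelace formula, twice the signed area is |[(-10)·0 − 9·(-1)] + [9·13 − (-13)·0] + [(-13)·(-1) − (-10)·13]| = 269, so the area is 269/2.
Summing gcd(|Δx|,|Δy|) over the edges gives the boundary count: gcd(19,1) + gcd(22,13) + gcd(3,14) = 1+1+1 = 3.
Pick's theorem gives I = A − B/2 + 1 = 269/2 − 3/2 + 1 = 134.

134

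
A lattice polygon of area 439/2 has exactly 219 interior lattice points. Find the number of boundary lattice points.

3

Pick's theorem gives A = I + B/2 − 1, so B = 2(A − I + 1) = 2(439/2 − 219 + 1) = 3.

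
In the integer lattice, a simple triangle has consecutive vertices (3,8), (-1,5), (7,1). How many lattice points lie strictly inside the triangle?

18

By the shoelace formula, twice the signed area is |(3·5 − (-1)·8) + ((-1)·1 − 7·5) + (7·8 − 3·1)| = 40, so the area is 20.
The number of boundary lattice points is Σ gcd(|Δx|,|Δy|) = gcd(4,3) + gcd(8,4) + gcd(4,7) = 1+4+1 = 6.
Pick's theorem gives I = A − B/2 + 1 = 20 − 6/2 + 1 = 18.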